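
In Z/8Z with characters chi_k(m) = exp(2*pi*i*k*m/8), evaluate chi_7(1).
chi_7(1) = zeta_8^7 = exp(-I*pi/4)

Explanation: chi_7(1) = zeta_8^(7*1) = zeta_8^7. Since zeta_8^8 = 1, this equals zeta_8^7 = exp(2*pi*i*7/8) = exp(-I*pi/4).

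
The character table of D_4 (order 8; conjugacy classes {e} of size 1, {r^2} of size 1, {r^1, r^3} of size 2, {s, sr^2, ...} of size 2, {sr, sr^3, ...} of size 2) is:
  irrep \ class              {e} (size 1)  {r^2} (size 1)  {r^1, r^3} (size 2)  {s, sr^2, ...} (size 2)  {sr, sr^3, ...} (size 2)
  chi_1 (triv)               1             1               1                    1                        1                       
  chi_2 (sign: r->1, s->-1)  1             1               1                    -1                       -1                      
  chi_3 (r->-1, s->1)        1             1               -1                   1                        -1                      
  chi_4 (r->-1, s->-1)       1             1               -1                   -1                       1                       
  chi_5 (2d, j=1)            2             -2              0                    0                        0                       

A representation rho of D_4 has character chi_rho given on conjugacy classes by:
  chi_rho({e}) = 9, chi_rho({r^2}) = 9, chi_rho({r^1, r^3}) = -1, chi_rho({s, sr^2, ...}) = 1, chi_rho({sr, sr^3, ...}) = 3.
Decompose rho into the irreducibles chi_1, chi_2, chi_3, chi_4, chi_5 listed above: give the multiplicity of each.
Multiplicities: chi_1: 3, chi_2: 1, chi_3: 2, chi_4: 3, chi_5: 0.

Proof sketch: Use <chi_rho, chi> = (1/|G|) sum_C |C| * chi_rho(C) * conj(chi(C)) with |G| = 8 for each irreducible chi in the table:
  <chi_rho, chi_1> = (1/8)[1*(9)*conj(1) + 1*(9)*conj(1) + 2*(-1)*conj(1) + 2*(1)*conj(1) + 2*(3)*conj(1)]
      = (1/8)[(9) + (9) + (-2) + (2) + (6)] = 24/8 = 3
  <chi_rho, chi_2> = (1/8)[1*(9)*conj(1) + 1*(9)*conj(1) + 2*(-1)*conj(1) + 2*(1)*conj(-1) + 2*(3)*conj(-1)]
      = (1/8)[(9) + (9) + (-2) + (-2) + (-6)] = 8/8 = 1
  <chi_rho, chi_3> = (1/8)[1*(9)*conj(1) + 1*(9)*conj(1) + 2*(-1)*conj(-1) + 2*(1)*conj(1) + 2*(3)*conj(-1)]
      = (1/8)[(9) + (9) + (2) + (2) + (-6)] = 16/8 = 2
  <chi_rho, chi_4> = (1/8)[1*(9)*conj(1) + 1*(9)*conj(1) + 2*(-1)*conj(-1) + 2*(1)*conj(-1) + 2*(3)*conj(1)]
      = (1/8)[(9) + (9) + (2) + (-2) + (6)] = 24/8 = 3
  <chi_rho, chi_5> = (1/8)[1*(9)*conj(2) + 1*(9)*conj(-2) + 2*(-1)*conj(0) + 2*(1)*conj(0) + 2*(3)*conj(0)]
      = (1/8)[(18) + (-18) + (0) + (0) + (0)] = 0/8 = 0
Dimension check: dim(rho) = sum (mult * dim) = 3*1 + 1*1 + 2*1 + 3*1 + 0*2 = 9 = chi_rho(e) = 9.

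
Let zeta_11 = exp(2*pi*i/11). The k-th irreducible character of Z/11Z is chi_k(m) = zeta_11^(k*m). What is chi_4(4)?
chi_4(4) = zeta_11^16 = exp(10*I*pi/11)

Proof sketch: chi_4(4) = zeta_11^(4*4) = zeta_11^16. Since zeta_11^11 = 1, this equals zeta_11^5 = exp(2*pi*i*5/11) = exp(10*I*pi/11).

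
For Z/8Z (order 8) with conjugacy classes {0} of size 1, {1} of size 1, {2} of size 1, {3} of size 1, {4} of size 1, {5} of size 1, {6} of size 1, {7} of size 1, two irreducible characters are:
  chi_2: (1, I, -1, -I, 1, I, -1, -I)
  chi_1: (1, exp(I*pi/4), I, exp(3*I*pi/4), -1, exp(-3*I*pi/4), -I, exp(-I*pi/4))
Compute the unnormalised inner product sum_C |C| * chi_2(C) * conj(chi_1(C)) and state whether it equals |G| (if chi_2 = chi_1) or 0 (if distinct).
Sum = 0; so <chi_2, chi_1> = 0 (distinct irreducibles are orthogonal).

Argument: Compute term by term over conjugacy classes (|C| * chi_2(C) * conj(chi_1(C))):
  1*(1)*conj(1) + 1*(I)*conj(exp(I*pi/4)) + 1*(-1)*conj(I) + 1*(-I)*conj(exp(3*I*pi/4)) + 1*(1)*conj(-1) + 1*(I)*conj(exp(-3*I*pi/4)) + 1*(-1)*conj(-I) + 1*(-I)*conj(exp(-I*pi/4))
  = (1) + (exp(I*pi/4)) + (I) + (-exp(-I*pi/4)) + (-1) + (exp(-3*I*pi/4)) + (-I) + (-exp(3*I*pi/4))
  = 0.
(Exp terms are combined using exp(i*s)*conj(exp(i*t)) = exp(i*(s-t)), and sums of them are collapsed using the identity that for every m > 1 the m distinct m-th roots of unity sum to 0, e.g. 1 + exp(2*I*pi/3) + exp(-2*I*pi/3) = 0.)
Dividing by |G| = 8 gives 0/8 = 0, matching the row-orthogonality relation <chi_2, chi_1> = [chi_2 = chi_1].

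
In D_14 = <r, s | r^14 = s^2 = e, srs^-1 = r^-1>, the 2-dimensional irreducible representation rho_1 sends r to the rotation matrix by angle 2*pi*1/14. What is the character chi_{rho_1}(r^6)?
chi_{rho_1}(r^6) = 2*cos(2*pi*1*6/14) = -2*cos(pi/7)

Derivation: rho_1(r^6) is rotation by angle 2*pi*1*6/14, whose trace is 2*cos(2*pi*1*6/14) = -2*cos(pi/7).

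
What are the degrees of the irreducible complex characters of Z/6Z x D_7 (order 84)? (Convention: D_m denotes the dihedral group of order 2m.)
Dimensions: 1, 1, 1, 1, 1, 1, 1, 1, 1, 1, 1, 1, 2, 2, 2, 2, 2, 2, 2, 2, 2, 2, 2, 2, 2, 2, 2, 2, 2, 2

Working: There are 30 irreducibles (= number of conjugacy classes). Their dimensions d_i satisfy sum d_i^2 = |G| = 84: 1 + 1 + 1 + 1 + 1 + 1 + 1 + 1 + 1 + 1 + 1 + 1 + 4 + 4 + 4 + 4 + 4 + 4 + 4 + 4 + 4 + 4 + 4 + 4 + 4 + 4 + 4 + 4 + 4 + 4 = 84. (For the product with Z/6Z: each of the 6 1-dim characters of Z/6Z tensors with each irrep of D_7, giving 6 copies of each D_7-dimension.)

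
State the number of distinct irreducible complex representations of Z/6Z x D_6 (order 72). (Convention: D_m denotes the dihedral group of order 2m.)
36

Derivation: The number of irreducible complex representations of a finite group equals its number of conjugacy classes. For a direct product, #classes(G x H) = #classes(G) * #classes(H). Z/6Z has 6 classes (abelian), D_6 has 6 classes, so 6 * 6 = 36, so Z/6Z x D_6 (order 72) has exactly 36 irreducible complex representations.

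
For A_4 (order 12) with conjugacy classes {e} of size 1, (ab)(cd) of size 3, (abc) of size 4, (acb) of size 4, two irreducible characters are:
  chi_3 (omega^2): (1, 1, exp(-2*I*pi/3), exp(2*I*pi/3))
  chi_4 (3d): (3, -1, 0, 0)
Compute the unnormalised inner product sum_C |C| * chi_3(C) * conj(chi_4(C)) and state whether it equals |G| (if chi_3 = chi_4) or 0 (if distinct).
Sum = 0; so <chi_3, chi_4> = 0 (distinct irreducibles are orthogonal).

Details: Compute term by term over conjugacy classes (|C| * chi_3(C) * conj(chi_4(C))):
  1*(1)*conj(3) + 3*(1)*conj(-1) + 4*(exp(-2*I*pi/3))*conj(0) + 4*(exp(2*I*pi/3))*conj(0)
  = (3) + (-3) + (0) + (0)
  = 0.
(Exp terms are combined using exp(i*s)*conj(exp(i*t)) = exp(i*(s-t)), and sums of them are collapsed using the identity that for every m > 1 the m distinct m-th roots of unity sum to 0, e.g. 1 + exp(2*I*pi/3) + exp(-2*I*pi/3) = 0.)
Dividing by |G| = 12 gives 0/12 = 0, matching the row-orthogonality relation <chi_3, chi_4> = [chi_3 = chi_4].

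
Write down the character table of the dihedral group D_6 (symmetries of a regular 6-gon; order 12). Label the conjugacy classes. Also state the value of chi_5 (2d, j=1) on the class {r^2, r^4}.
Conjugacy classes: {e} of size 1, {r^3} of size 1, {r^1, r^5} of size 2, {r^2, r^4} of size 2, {s, sr^2, ...} of size 3, {sr, sr^3, ...} of size 3.
Character table:
  irrep \ class              {e} (size 1)  {r^3} (size 1)  {r^1, r^5} (size 2)  {r^2, r^4} (size 2)  {s, sr^2, ...} (size 3)  {sr, sr^3, ...} (size 3)
  chi_1 (triv)               1             1               1                    1                    1                        1                       
  chi_2 (sign: r->1, s->-1)  1             1               1                    1                    -1                       -1                      
  chi_3 (r->-1, s->1)        1             -1              -1                   1                    1                        -1                      
  chi_4 (r->-1, s->-1)       1             -1              -1                   1                    -1                       1                       
  chi_5 (2d, j=1)            2             -2              1                    -1                   0                        0                       
  chi_6 (2d, j=2)            2             2               -1                   -1                   0                        0                       

Spot check: chi_5 (2d, j=1) on {r^2, r^4} = -1.

Solution. D_6 has order 2*6 = 12 with 6 conjugacy classes, hence 6 irreducibles. Sum of squared dims 1 + 1 + 1 + 1 + 4 + 4 = 12 = |G|. Linear characters come from the abelianisation; the 2-dimensional irreps have character r^k -> 2*cos(2*pi*j*k/6), reflections -> 0.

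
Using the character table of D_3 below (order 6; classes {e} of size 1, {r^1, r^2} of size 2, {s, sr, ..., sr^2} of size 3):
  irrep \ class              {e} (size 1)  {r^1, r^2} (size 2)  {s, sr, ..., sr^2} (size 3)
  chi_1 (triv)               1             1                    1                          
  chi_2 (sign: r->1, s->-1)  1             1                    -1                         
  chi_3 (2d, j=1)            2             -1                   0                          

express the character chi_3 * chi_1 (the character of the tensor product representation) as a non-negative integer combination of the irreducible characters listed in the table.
chi_3 tensor chi_1 = chi_3 (all other irreducibles have multiplicity 0).

Proof sketch: The character of a tensor product is the pointwise product (chi_3 * chi_1)(C) = chi_3(C) * chi_1(C):
  {e}: (2)*(1), {r^1, r^2}: (-1)*(1), {s, sr, ..., sr^2}: (0)*(1)
so (chi_3 * chi_1) takes values
  {e} -> 2, {r^1, r^2} -> -1, {s, sr, ..., sr^2} -> 0.
Now take the inner product of this character with each irreducible chi from the table, <chi_3*chi_1, chi> = (1/6) sum_C |C| (chi_3*chi_1)(C) conj(chi(C)):
  <chi_3*chi_1, chi_1> = (1/6)[1*(2)*conj(1) + 2*(-1)*conj(1) + 3*(0)*conj(1)]
      = (1/6)[(2) + (-2) + (0)] = 0/6 = 0
  <chi_3*chi_1, chi_2> = (1/6)[1*(2)*conj(1) + 2*(-1)*conj(1) + 3*(0)*conj(-1)]
      = (1/6)[(2) + (-2) + (0)] = 0/6 = 0
  <chi_3*chi_1, chi_3> = (1/6)[1*(2)*conj(2) + 2*(-1)*conj(-1) + 3*(0)*conj(0)]
      = (1/6)[(4) + (2) + (0)] = 6/6 = 1
Hence the multiplicities are chi_3: 1. Dimension check: dim(chi_3)*dim(chi_1) = 2*1 = 2 and sum (mult * dim) = 1*2 = 2.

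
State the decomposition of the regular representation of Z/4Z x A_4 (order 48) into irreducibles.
Each irreducible V_i of dimension d_i appears with multiplicity d_i, i.e. rho_reg = (direct sum over all irreducibles V_i) d_i V_i. The irreducible dimensions for Z/4Z x A_4 are 1, 1, 1, 1, 1, 1, 1, 1, 1, 1, 1, 1, 3, 3, 3, 3: 12 irreducibles of dimension 1, each with multiplicity 1; 4 irreducibles of dimension 3, each with multiplicity 3. Total dimension 12*1*1 + 4*3*3 = 48 = |G|.

Justification: General theorem: in the regular representation of a finite group G, each irreducible appears with multiplicity equal to its dimension. Check: dim(rho_reg) = sum d_i^2 = 1 + 1 + 1 + 1 + 1 + 1 + 1 + 1 + 1 + 1 + 1 + 1 + 9 + 9 + 9 + 9 = 48 = |G|.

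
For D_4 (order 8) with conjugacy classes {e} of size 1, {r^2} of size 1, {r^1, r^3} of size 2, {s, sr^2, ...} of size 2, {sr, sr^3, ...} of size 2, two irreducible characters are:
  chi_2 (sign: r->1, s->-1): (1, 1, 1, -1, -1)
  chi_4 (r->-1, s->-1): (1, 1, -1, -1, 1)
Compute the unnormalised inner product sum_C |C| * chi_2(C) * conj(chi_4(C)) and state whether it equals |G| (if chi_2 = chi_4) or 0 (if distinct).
Sum = 0; so <chi_2, chi_4> = 0 (distinct irreducibles are orthogonal).

Why: Compute term by term over conjugacy classes (|C| * chi_2(C) * conj(chi_4(C))):
  1*(1)*conj(1) + 1*(1)*conj(1) + 2*(1)*conj(-1) + 2*(-1)*conj(-1) + 2*(-1)*conj(1)
  = (1) + (1) + (-2) + (2) + (-2)
  = 0.
Dividing by |G| = 8 gives 0/8 = 0, matching the row-orthogonality relation <chi_2, chi_4> = [chi_2 = chi_4].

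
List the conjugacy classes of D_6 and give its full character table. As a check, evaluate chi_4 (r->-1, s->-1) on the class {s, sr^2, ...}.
Conjugacy classes: {e} of size 1, {r^3} of size 1, {r^1, r^5} of size 2, {r^2, r^4} of size 2, {s, sr^2, ...} of size 3, {sr, sr^3, ...} of size 3.
Character table:
  irrep \ class              {e} (size 1)  {r^3} (size 1)  {r^1, r^5} (size 2)  {r^2, r^4} (size 2)  {s, sr^2, ...} (size 3)  {sr, sr^3, ...} (size 3)
  chi_1 (triv)               1             1               1                    1                    1                        1                       
  chi_2 (sign: r->1, s->-1)  1             1               1                    1                    -1                       -1                      
  chi_3 (r->-1, s->1)        1             -1              -1                   1                    1                        -1                      
  chi_4 (r->-1, s->-1)       1             -1              -1                   1                    -1                       1                       
  chi_5 (2d, j=1)            2             -2              1                    -1                   0                        0                       
  chi_6 (2d, j=2)            2             2               -1                   -1                   0                        0                       

Spot check: chi_4 (r->-1, s->-1) on {s, sr^2, ...} = -1.

Reasoning: D_6 has order 2*6 = 12 with 6 conjugacy classes, hence 6 irreducibles. Sum of squared dims 1 + 1 + 1 + 1 + 4 + 4 = 12 = |G|. Linear characters come from the abelianisation; the 2-dimensional irreps have character r^k -> 2*cos(2*pi*j*k/6), reflections -> 0.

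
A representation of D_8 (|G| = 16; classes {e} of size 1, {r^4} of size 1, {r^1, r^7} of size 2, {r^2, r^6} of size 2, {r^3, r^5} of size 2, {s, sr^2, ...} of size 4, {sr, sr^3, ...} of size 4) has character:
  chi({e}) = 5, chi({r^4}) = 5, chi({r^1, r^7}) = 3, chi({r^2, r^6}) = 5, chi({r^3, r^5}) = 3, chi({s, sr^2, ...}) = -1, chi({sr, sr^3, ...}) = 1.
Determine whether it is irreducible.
Not irreducible (reducible): <chi, chi> = 9 > 1.

Working: <chi, chi> = (1/|G|) sum_C |C| * |chi(C)|^2 = (1/16)[1*|5|^2 + 1*|5|^2 + 2*|3|^2 + 2*|5|^2 + 2*|3|^2 + 4*|-1|^2 + 4*|1|^2]
  = (1/16)[(25) + (25) + (18) + (50) + (18) + (4) + (4)] = 144/16 = 9.
A character is irreducible iff <chi, chi> = 1, so this representation is reducible.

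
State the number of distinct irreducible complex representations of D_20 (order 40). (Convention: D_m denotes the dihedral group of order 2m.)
13

The number of irreducible complex representations of a finite group equals its number of conjugacy classes. D_20 has 13 conjugacy classes (n/2 + 3 for n even), so D_20 (order 40) has exactly 13 irreducible complex representations.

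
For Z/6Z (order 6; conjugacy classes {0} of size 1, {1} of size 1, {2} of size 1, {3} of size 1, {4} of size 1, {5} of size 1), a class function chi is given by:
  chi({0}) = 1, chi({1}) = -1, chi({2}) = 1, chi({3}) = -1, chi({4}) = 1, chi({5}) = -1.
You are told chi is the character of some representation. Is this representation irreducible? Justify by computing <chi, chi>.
Irreducible: <chi, chi> = 1.

<chi, chi> = (1/|G|) sum_C |C| * |chi(C)|^2 = (1/6)[1*|1|^2 + 1*|-1|^2 + 1*|1|^2 + 1*|-1|^2 + 1*|1|^2 + 1*|-1|^2]
  = (1/6)[(1) + (1) + (1) + (1) + (1) + (1)] = 6/6 = 1.
(Exp terms are combined using exp(i*s)*conj(exp(i*t)) = exp(i*(s-t)), and sums of them are collapsed using the identity that for every m > 1 the m distinct m-th roots of unity sum to 0, e.g. 1 + exp(2*I*pi/3) + exp(-2*I*pi/3) = 0.)
A character is irreducible iff <chi, chi> = 1, so this representation is irreducible.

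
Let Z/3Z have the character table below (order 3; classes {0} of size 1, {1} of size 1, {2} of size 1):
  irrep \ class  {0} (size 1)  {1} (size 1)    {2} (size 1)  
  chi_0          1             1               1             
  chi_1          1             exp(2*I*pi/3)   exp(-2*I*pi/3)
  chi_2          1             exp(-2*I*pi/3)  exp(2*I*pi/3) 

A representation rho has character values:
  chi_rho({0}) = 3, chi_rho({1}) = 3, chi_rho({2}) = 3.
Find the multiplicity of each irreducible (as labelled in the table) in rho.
Multiplicities: chi_0: 3, chi_1: 0, chi_2: 0.

Explanation: Use <chi_rho, chi> = (1/|G|) sum_C |C| * chi_rho(C) * conj(chi(C)) with |G| = 3 for each irreducible chi in the table:
  <chi_rho, chi_0> = (1/3)[1*(3)*conj(1) + 1*(3)*conj(1) + 1*(3)*conj(1)]
      = (1/3)[(3) + (3) + (3)] = 9/3 = 3
  <chi_rho, chi_1> = (1/3)[1*(3)*conj(1) + 1*(3)*conj(exp(2*I*pi/3)) + 1*(3)*conj(exp(-2*I*pi/3))]
      = (1/3)[(3) + (3*exp(-2*I*pi/3)) + (3*exp(2*I*pi/3))] = 0/3 = 0
  <chi_rho, chi_2> = (1/3)[1*(3)*conj(1) + 1*(3)*conj(exp(-2*I*pi/3)) + 1*(3)*conj(exp(2*I*pi/3))]
      = (1/3)[(3) + (3*exp(2*I*pi/3)) + (3*exp(-2*I*pi/3))] = 0/3 = 0
(Exp terms are combined using exp(i*s)*conj(exp(i*t)) = exp(i*(s-t)), and sums of them are collapsed using the identity that for every m > 1 the m distinct m-th roots of unity sum to 0, e.g. 1 + exp(2*I*pi/3) + exp(-2*I*pi/3) = 0.)
Dimension check: dim(rho) = sum (mult * dim) = 3*1 + 0*1 + 0*1 = 3 = chi_rho(e) = 3.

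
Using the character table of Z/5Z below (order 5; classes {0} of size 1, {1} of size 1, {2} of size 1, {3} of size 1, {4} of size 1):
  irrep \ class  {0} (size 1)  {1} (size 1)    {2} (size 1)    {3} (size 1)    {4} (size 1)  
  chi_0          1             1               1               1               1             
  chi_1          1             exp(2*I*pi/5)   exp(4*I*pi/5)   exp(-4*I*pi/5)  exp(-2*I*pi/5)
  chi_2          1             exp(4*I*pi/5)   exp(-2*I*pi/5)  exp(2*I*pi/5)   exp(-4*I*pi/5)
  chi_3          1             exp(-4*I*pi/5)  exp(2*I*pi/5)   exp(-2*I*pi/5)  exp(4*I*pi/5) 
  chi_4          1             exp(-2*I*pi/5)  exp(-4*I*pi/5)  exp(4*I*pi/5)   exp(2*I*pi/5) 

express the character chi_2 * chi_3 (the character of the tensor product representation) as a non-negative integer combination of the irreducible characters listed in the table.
chi_2 tensor chi_3 = chi_0 (all other irreducibles have multiplicity 0).

Working: The character of a tensor product is the pointwise product (chi_2 * chi_3)(C) = chi_2(C) * chi_3(C):
  {0}: (1)*(1), {1}: (exp(4*I*pi/5))*(exp(-4*I*pi/5)), {2}: (exp(-2*I*pi/5))*(exp(2*I*pi/5)), {3}: (exp(2*I*pi/5))*(exp(-2*I*pi/5)), {4}: (exp(-4*I*pi/5))*(exp(4*I*pi/5))
so (chi_2 * chi_3) takes values
  {0} -> 1, {1} -> 1, {2} -> 1, {3} -> 1, {4} -> 1.
Now take the inner product of this character with each irreducible chi from the table, <chi_2*chi_3, chi> = (1/5) sum_C |C| (chi_2*chi_3)(C) conj(chi(C)):
  <chi_2*chi_3, chi_0> = (1/5)[1*(1)*conj(1) + 1*(1)*conj(1) + 1*(1)*conj(1) + 1*(1)*conj(1) + 1*(1)*conj(1)]
      = (1/5)[(1) + (1) + (1) + (1) + (1)] = 5/5 = 1
  <chi_2*chi_3, chi_1> = (1/5)[1*(1)*conj(1) + 1*(1)*conj(exp(2*I*pi/5)) + 1*(1)*conj(exp(4*I*pi/5)) + 1*(1)*conj(exp(-4*I*pi/5)) + 1*(1)*conj(exp(-2*I*pi/5))]
      = (1/5)[(1) + (exp(-2*I*pi/5)) + (exp(-4*I*pi/5)) + (exp(4*I*pi/5)) + (exp(2*I*pi/5))] = 0/5 = 0
  <chi_2*chi_3, chi_2> = (1/5)[1*(1)*conj(1) + 1*(1)*conj(exp(4*I*pi/5)) + 1*(1)*conj(exp(-2*I*pi/5)) + 1*(1)*conj(exp(2*I*pi/5)) + 1*(1)*conj(exp(-4*I*pi/5))]
      = (1/5)[(1) + (exp(-4*I*pi/5)) + (exp(2*I*pi/5)) + (exp(-2*I*pi/5)) + (exp(4*I*pi/5))] = 0/5 = 0
  <chi_2*chi_3, chi_3> = (1/5)[1*(1)*conj(1) + 1*(1)*conj(exp(-4*I*pi/5)) + 1*(1)*conj(exp(2*I*pi/5)) + 1*(1)*conj(exp(-2*I*pi/5)) + 1*(1)*conj(exp(4*I*pi/5))]
      = (1/5)[(1) + (exp(4*I*pi/5)) + (exp(-2*I*pi/5)) + (exp(2*I*pi/5)) + (exp(-4*I*pi/5))] = 0/5 = 0
  <chi_2*chi_3, chi_4> = (1/5)[1*(1)*conj(1) + 1*(1)*conj(exp(-2*I*pi/5)) + 1*(1)*conj(exp(-4*I*pi/5)) + 1*(1)*conj(exp(4*I*pi/5)) + 1*(1)*conj(exp(2*I*pi/5))]
      = (1/5)[(1) + (exp(2*I*pi/5)) + (exp(4*I*pi/5)) + (exp(-4*I*pi/5)) + (exp(-2*I*pi/5))] = 0/5 = 0
(Exp terms are combined using exp(i*s)*conj(exp(i*t)) = exp(i*(s-t)), and sums of them are collapsed using the identity that for every m > 1 the m distinct m-th roots of unity sum to 0, e.g. 1 + exp(2*I*pi/3) + exp(-2*I*pi/3) = 0.)
Hence the multiplicities are chi_0: 1. Dimension check: dim(chi_2)*dim(chi_3) = 1*1 = 1 and sum (mult * dim) = 1*1 = 1.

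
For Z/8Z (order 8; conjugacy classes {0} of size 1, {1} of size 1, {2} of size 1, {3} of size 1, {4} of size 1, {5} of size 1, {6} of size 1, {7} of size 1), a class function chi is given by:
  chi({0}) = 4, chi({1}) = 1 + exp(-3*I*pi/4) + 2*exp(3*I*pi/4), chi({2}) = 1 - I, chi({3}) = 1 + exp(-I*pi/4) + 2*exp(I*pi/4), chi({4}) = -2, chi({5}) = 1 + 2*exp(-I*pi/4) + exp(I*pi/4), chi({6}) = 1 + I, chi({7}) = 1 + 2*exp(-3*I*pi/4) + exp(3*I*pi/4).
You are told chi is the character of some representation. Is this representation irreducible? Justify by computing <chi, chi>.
Not irreducible (reducible): <chi, chi> = 6 > 1.

Solution. <chi, chi> = (1/|G|) sum_C |C| * |chi(C)|^2 = (1/8)[1*|4|^2 + 1*|1 + exp(-3*I*pi/4) + 2*exp(3*I*pi/4)|^2 + 1*|1 - I|^2 + 1*|1 + exp(-I*pi/4) + 2*exp(I*pi/4)|^2 + 1*|-2|^2 + 1*|1 + 2*exp(-I*pi/4) + exp(I*pi/4)|^2 + 1*|1 + I|^2 + 1*|1 + 2*exp(-3*I*pi/4) + exp(3*I*pi/4)|^2]
  = (1/8)[(16) + (6 + 3*exp(-3*I*pi/4) + 3*exp(3*I*pi/4)) + (2) + (6 + 3*exp(-I*pi/4) + 3*exp(I*pi/4)) + (4) + (6 + 3*exp(-I*pi/4) + 3*exp(I*pi/4)) + (2) + (6 + 3*exp(-3*I*pi/4) + 3*exp(3*I*pi/4))] = 48/8 = 6.
(Exp terms are combined using exp(i*s)*conj(exp(i*t)) = exp(i*(s-t)), and sums of them are collapsed using the identity that for every m > 1 the m distinct m-th roots of unity sum to 0, e.g. 1 + exp(2*I*pi/3) + exp(-2*I*pi/3) = 0.)
A character is irreducible iff <chi, chi> = 1, so this representation is reducible.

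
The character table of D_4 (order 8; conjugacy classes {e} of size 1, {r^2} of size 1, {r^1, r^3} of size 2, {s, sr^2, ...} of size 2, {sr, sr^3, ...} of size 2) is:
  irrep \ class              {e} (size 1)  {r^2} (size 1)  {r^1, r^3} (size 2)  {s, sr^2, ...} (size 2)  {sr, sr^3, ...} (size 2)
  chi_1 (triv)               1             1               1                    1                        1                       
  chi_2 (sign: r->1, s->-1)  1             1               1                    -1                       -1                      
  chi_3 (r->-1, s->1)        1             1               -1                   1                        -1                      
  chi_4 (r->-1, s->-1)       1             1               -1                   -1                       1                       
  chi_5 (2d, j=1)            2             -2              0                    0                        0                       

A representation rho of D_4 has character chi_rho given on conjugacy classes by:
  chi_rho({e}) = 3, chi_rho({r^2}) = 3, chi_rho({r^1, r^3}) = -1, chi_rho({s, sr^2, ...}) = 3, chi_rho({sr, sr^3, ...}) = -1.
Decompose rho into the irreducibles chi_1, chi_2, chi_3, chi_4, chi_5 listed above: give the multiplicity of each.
Multiplicities: chi_1: 1, chi_2: 0, chi_3: 2, chi_4: 0, chi_5: 0.

Justification: Use <chi_rho, chi> = (1/|G|) sum_C |C| * chi_rho(C) * conj(chi(C)) with |G| = 8 for each irreducible chi in the table:
  <chi_rho, chi_1> = (1/8)[1*(3)*conj(1) + 1*(3)*conj(1) + 2*(-1)*conj(1) + 2*(3)*conj(1) + 2*(-1)*conj(1)]
      = (1/8)[(3) + (3) + (-2) + (6) + (-2)] = 8/8 = 1
  <chi_rho, chi_2> = (1/8)[1*(3)*conj(1) + 1*(3)*conj(1) + 2*(-1)*conj(1) + 2*(3)*conj(-1) + 2*(-1)*conj(-1)]
      = (1/8)[(3) + (3) + (-2) + (-6) + (2)] = 0/8 = 0
  <chi_rho, chi_3> = (1/8)[1*(3)*conj(1) + 1*(3)*conj(1) + 2*(-1)*conj(-1) + 2*(3)*conj(1) + 2*(-1)*conj(-1)]
      = (1/8)[(3) + (3) + (2) + (6) + (2)] = 16/8 = 2
  <chi_rho, chi_4> = (1/8)[1*(3)*conj(1) + 1*(3)*conj(1) + 2*(-1)*conj(-1) + 2*(3)*conj(-1) + 2*(-1)*conj(1)]
      = (1/8)[(3) + (3) + (2) + (-6) + (-2)] = 0/8 = 0
  <chi_rho, chi_5> = (1/8)[1*(3)*conj(2) + 1*(3)*conj(-2) + 2*(-1)*conj(0) + 2*(3)*conj(0) + 2*(-1)*conj(0)]
      = (1/8)[(6) + (-6) + (0) + (0) + (0)] = 0/8 = 0
Dimension check: dim(rho) = sum (mult * dim) = 1*1 + 0*1 + 2*1 + 0*1 + 0*2 = 3 = chi_rho(e) = 3.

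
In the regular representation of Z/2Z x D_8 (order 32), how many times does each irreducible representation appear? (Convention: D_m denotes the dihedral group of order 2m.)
Each irreducible V_i of dimension d_i appears with multiplicity d_i, i.e. rho_reg = (direct sum over all irreducibles V_i) d_i V_i. The irreducible dimensions for Z/2Z x D_8 are 1, 1, 1, 1, 1, 1, 1, 1, 2, 2, 2, 2, 2, 2: 8 irreducibles of dimension 1, each with multiplicity 1; 6 irreducibles of dimension 2, each with multiplicity 2. Total dimension 8*1*1 + 6*2*2 = 32 = |G|.

Why: General theorem: in the regular representation of a finite group G, each irreducible appears with multiplicity equal to its dimension. Check: dim(rho_reg) = sum d_i^2 = 1 + 1 + 1 + 1 + 1 + 1 + 1 + 1 + 4 + 4 + 4 + 4 + 4 + 4 = 32 = |G|.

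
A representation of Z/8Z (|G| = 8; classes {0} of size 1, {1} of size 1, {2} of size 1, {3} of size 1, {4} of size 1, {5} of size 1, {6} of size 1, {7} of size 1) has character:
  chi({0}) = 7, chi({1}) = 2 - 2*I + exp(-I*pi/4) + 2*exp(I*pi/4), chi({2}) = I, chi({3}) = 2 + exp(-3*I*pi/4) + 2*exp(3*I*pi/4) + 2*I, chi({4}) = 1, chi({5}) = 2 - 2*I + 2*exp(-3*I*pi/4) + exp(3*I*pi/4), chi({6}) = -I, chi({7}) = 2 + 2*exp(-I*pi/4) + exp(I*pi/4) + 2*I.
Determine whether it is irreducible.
Not irreducible (reducible): <chi, chi> = 13 > 1.

Explanation: <chi, chi> = (1/|G|) sum_C |C| * |chi(C)|^2 = (1/8)[1*|7|^2 + 1*|2 - 2*I + exp(-I*pi/4) + 2*exp(I*pi/4)|^2 + 1*|I|^2 + 1*|2 + exp(-3*I*pi/4) + 2*exp(3*I*pi/4) + 2*I|^2 + 1*|1|^2 + 1*|2 - 2*I + 2*exp(-3*I*pi/4) + exp(3*I*pi/4)|^2 + 1*|-I|^2 + 1*|2 + 2*exp(-I*pi/4) + exp(I*pi/4) + 2*I|^2]
  = (1/8)[(49) + (13 + 6*exp(-I*pi/4) + 2*exp(3*I*pi/4) + 4*exp(I*pi/4)) + (1) + (13 + 4*exp(-3*I*pi/4) + 2*exp(-I*pi/4) + 6*exp(3*I*pi/4)) + (1) + (13 + 4*exp(-3*I*pi/4) + 2*exp(-I*pi/4) + 6*exp(3*I*pi/4)) + (1) + (13 + 6*exp(-I*pi/4) + 2*exp(3*I*pi/4) + 4*exp(I*pi/4))] = 104/8 = 13.
(Exp terms are combined using exp(i*s)*conj(exp(i*t)) = exp(i*(s-t)), and sums of them are collapsed using the identity that for every m > 1 the m distinct m-th roots of unity sum to 0, e.g. 1 + exp(2*I*pi/3) + exp(-2*I*pi/3) = 0.)
A character is irreducible iff <chi, chi> = 1, so this representation is reducible.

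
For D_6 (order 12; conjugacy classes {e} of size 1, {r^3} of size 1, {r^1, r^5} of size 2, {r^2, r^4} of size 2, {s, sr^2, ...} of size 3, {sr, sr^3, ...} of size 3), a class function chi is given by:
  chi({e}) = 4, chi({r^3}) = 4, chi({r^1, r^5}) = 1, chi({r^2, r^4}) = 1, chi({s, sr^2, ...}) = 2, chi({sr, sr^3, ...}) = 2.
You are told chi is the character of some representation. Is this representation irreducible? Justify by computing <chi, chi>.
Not irreducible (reducible): <chi, chi> = 5 > 1.

Reasoning: <chi, chi> = (1/|G|) sum_C |C| * |chi(C)|^2 = (1/12)[1*|4|^2 + 1*|4|^2 + 2*|1|^2 + 2*|1|^2 + 3*|2|^2 + 3*|2|^2]
  = (1/12)[(16) + (16) + (2) + (2) + (12) + (12)] = 60/12 = 5.
A character is irreducible iff <chi, chi> = 1, so this representation is reducible.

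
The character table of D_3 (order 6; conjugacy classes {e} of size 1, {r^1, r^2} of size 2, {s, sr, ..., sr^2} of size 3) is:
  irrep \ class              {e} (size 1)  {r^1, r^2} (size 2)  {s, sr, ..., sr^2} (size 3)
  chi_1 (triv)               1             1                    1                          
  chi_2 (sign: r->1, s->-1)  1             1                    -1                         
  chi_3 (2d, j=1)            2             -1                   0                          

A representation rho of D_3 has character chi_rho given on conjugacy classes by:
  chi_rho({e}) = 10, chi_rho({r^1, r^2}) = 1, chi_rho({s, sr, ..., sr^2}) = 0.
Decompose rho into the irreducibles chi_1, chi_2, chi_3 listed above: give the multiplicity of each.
Multiplicities: chi_1: 2, chi_2: 2, chi_3: 3.

Explanation: Use <chi_rho, chi> = (1/|G|) sum_C |C| * chi_rho(C) * conj(chi(C)) with |G| = 6 for each irreducible chi in the table:
  <chi_rho, chi_1> = (1/6)[1*(10)*conj(1) + 2*(1)*conj(1) + 3*(0)*conj(1)]
      = (1/6)[(10) + (2) + (0)] = 12/6 = 2
  <chi_rho, chi_2> = (1/6)[1*(10)*conj(1) + 2*(1)*conj(1) + 3*(0)*conj(-1)]
      = (1/6)[(10) + (2) + (0)] = 12/6 = 2
  <chi_rho, chi_3> = (1/6)[1*(10)*conj(2) + 2*(1)*conj(-1) + 3*(0)*conj(0)]
      = (1/6)[(20) + (-2) + (0)] = 18/6 = 3
Dimension check: dim(rho) = sum (mult * dim) = 2*1 + 2*1 + 3*2 = 10 = chi_rho(e) = 10.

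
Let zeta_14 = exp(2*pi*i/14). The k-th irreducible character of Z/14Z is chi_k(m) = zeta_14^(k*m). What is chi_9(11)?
chi_9(11) = zeta_14^99 = exp(I*pi/7)

Solution. chi_9(11) = zeta_14^(9*11) = zeta_14^99. Since zeta_14^14 = 1, this equals zeta_14^1 = exp(2*pi*i*1/14) = exp(I*pi/7).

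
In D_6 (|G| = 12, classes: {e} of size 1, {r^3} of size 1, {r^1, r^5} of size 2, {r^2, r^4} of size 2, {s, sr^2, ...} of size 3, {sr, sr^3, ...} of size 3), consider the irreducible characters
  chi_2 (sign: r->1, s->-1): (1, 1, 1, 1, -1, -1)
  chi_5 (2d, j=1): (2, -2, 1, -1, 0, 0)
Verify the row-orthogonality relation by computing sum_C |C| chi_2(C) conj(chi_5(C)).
Sum = 0; so <chi_2, chi_5> = 0 (distinct irreducibles are orthogonal).

Working: Compute term by term over conjugacy classes (|C| * chi_2(C) * conj(chi_5(C))):
  1*(1)*conj(2) + 1*(1)*conj(-2) + 2*(1)*conj(1) + 2*(1)*conj(-1) + 3*(-1)*conj(0) + 3*(-1)*conj(0)
  = (2) + (-2) + (2) + (-2) + (0) + (0)
  = 0.
Dividing by |G| = 12 gives 0/12 = 0, matching the row-orthogonality relation <chi_2, chi_5> = [chi_2 = chi_5].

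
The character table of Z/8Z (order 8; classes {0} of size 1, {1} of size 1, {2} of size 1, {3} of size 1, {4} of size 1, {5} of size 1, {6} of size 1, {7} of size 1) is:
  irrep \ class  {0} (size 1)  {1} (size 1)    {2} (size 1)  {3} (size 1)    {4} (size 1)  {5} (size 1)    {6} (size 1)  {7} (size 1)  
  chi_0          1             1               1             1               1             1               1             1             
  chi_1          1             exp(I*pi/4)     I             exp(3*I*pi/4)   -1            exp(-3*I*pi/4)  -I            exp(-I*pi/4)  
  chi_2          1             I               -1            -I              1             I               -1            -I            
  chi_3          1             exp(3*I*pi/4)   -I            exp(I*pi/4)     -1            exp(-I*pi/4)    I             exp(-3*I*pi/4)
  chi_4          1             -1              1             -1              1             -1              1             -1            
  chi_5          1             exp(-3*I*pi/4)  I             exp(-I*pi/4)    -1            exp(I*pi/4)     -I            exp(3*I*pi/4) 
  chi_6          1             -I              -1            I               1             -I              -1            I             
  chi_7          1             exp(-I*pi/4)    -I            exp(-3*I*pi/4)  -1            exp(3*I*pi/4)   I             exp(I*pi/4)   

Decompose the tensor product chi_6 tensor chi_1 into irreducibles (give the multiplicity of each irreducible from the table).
chi_6 tensor chi_1 = chi_7 (all other irreducibles have multiplicity 0).

Why: The character of a tensor product is the pointwise product (chi_6 * chi_1)(C) = chi_6(C) * chi_1(C):
  {0}: (1)*(1), {1}: (-I)*(exp(I*pi/4)), {2}: (-1)*(I), {3}: (I)*(exp(3*I*pi/4)), {4}: (1)*(-1), {5}: (-I)*(exp(-3*I*pi/4)), {6}: (-1)*(-I), {7}: (I)*(exp(-I*pi/4))
so (chi_6 * chi_1) takes values
  {0} -> 1, {1} -> -exp(3*I*pi/4), {2} -> -I, {3} -> exp(-3*I*pi/4), {4} -> -1, {5} -> -exp(-I*pi/4), {6} -> I, {7} -> exp(I*pi/4).
Now take the inner product of this character with each irreducible chi from the table, <chi_6*chi_1, chi> = (1/8) sum_C |C| (chi_6*chi_1)(C) conj(chi(C)):
  <chi_6*chi_1, chi_0> = (1/8)[1*(1)*conj(1) + 1*(-exp(3*I*pi/4))*conj(1) + 1*(-I)*conj(1) + 1*(exp(-3*I*pi/4))*conj(1) + 1*(-1)*conj(1) + 1*(-exp(-I*pi/4))*conj(1) + 1*(I)*conj(1) + 1*(exp(I*pi/4))*conj(1)]
      = (1/8)[(1) + (-exp(3*I*pi/4)) + (-I) + (exp(-3*I*pi/4)) + (-1) + (-exp(-I*pi/4)) + (I) + (exp(I*pi/4))] = 0/8 = 0
  <chi_6*chi_1, chi_1> = (1/8)[1*(1)*conj(1) + 1*(-exp(3*I*pi/4))*conj(exp(I*pi/4)) + 1*(-I)*conj(I) + 1*(exp(-3*I*pi/4))*conj(exp(3*I*pi/4)) + 1*(-1)*conj(-1) + 1*(-exp(-I*pi/4))*conj(exp(-3*I*pi/4)) + 1*(I)*conj(-I) + 1*(exp(I*pi/4))*conj(exp(-I*pi/4))]
      = (1/8)[(1) + (-I) + (-1) + (I) + (1) + (-I) + (-1) + (I)] = 0/8 = 0
  <chi_6*chi_1, chi_2> = (1/8)[1*(1)*conj(1) + 1*(-exp(3*I*pi/4))*conj(I) + 1*(-I)*conj(-1) + 1*(exp(-3*I*pi/4))*conj(-I) + 1*(-1)*conj(1) + 1*(-exp(-I*pi/4))*conj(I) + 1*(I)*conj(-1) + 1*(exp(I*pi/4))*conj(-I)]
      = (1/8)[(1) + (exp(-3*I*pi/4)) + (I) + (exp(-I*pi/4)) + (-1) + (exp(I*pi/4)) + (-I) + (exp(3*I*pi/4))] = 0/8 = 0
  <chi_6*chi_1, chi_3> = (1/8)[1*(1)*conj(1) + 1*(-exp(3*I*pi/4))*conj(exp(3*I*pi/4)) + 1*(-I)*conj(-I) + 1*(exp(-3*I*pi/4))*conj(exp(I*pi/4)) + 1*(-1)*conj(-1) + 1*(-exp(-I*pi/4))*conj(exp(-I*pi/4)) + 1*(I)*conj(I) + 1*(exp(I*pi/4))*conj(exp(-3*I*pi/4))]
      = (1/8)[(1) + (-1) + (1) + (-1) + (1) + (-1) + (1) + (-1)] = 0/8 = 0
  <chi_6*chi_1, chi_4> = (1/8)[1*(1)*conj(1) + 1*(-exp(3*I*pi/4))*conj(-1) + 1*(-I)*conj(1) + 1*(exp(-3*I*pi/4))*conj(-1) + 1*(-1)*conj(1) + 1*(-exp(-I*pi/4))*conj(-1) + 1*(I)*conj(1) + 1*(exp(I*pi/4))*conj(-1)]
      = (1/8)[(1) + (exp(3*I*pi/4)) + (-I) + (-exp(-3*I*pi/4)) + (-1) + (exp(-I*pi/4)) + (I) + (-exp(I*pi/4))] = 0/8 = 0
  <chi_6*chi_1, chi_5> = (1/8)[1*(1)*conj(1) + 1*(-exp(3*I*pi/4))*conj(exp(-3*I*pi/4)) + 1*(-I)*conj(I) + 1*(exp(-3*I*pi/4))*conj(exp(-I*pi/4)) + 1*(-1)*conj(-1) + 1*(-exp(-I*pi/4))*conj(exp(I*pi/4)) + 1*(I)*conj(-I) + 1*(exp(I*pi/4))*conj(exp(3*I*pi/4))]
      = (1/8)[(1) + (I) + (-1) + (-I) + (1) + (I) + (-1) + (-I)] = 0/8 = 0
  <chi_6*chi_1, chi_6> = (1/8)[1*(1)*conj(1) + 1*(-exp(3*I*pi/4))*conj(-I) + 1*(-I)*conj(-1) + 1*(exp(-3*I*pi/4))*conj(I) + 1*(-1)*conj(1) + 1*(-exp(-I*pi/4))*conj(-I) + 1*(I)*conj(-1) + 1*(exp(I*pi/4))*conj(I)]
      = (1/8)[(1) + (-exp(-3*I*pi/4)) + (I) + (-exp(-I*pi/4)) + (-1) + (-exp(I*pi/4)) + (-I) + (-exp(3*I*pi/4))] = 0/8 = 0
  <chi_6*chi_1, chi_7> = (1/8)[1*(1)*conj(1) + 1*(-exp(3*I*pi/4))*conj(exp(-I*pi/4)) + 1*(-I)*conj(-I) + 1*(exp(-3*I*pi/4))*conj(exp(-3*I*pi/4)) + 1*(-1)*conj(-1) + 1*(-exp(-I*pi/4))*conj(exp(3*I*pi/4)) + 1*(I)*conj(I) + 1*(exp(I*pi/4))*conj(exp(I*pi/4))]
      = (1/8)[(1) + (1) + (1) + (1) + (1) + (1) + (1) + (1)] = 8/8 = 1
(Exp terms are combined using exp(i*s)*conj(exp(i*t)) = exp(i*(s-t)), and sums of them are collapsed using the identity that for every m > 1 the m distinct m-th roots of unity sum to 0, e.g. 1 + exp(2*I*pi/3) + exp(-2*I*pi/3) = 0.)
Hence the multiplicities are chi_7: 1. Dimension check: dim(chi_6)*dim(chi_1) = 1*1 = 1 and sum (mult * dim) = 1*1 = 1.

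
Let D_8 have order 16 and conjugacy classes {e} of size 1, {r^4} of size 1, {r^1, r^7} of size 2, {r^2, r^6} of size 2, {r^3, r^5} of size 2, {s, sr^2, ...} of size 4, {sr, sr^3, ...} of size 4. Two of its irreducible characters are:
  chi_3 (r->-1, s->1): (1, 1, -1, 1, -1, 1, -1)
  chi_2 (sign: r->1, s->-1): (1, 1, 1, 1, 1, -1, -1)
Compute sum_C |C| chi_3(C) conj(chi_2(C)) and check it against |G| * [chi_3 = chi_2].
Sum = 0; so <chi_3, chi_2> = 0 (distinct irreducibles are orthogonal).

Working: Compute term by term over conjugacy classes (|C| * chi_3(C) * conj(chi_2(C))):
  1*(1)*conj(1) + 1*(1)*conj(1) + 2*(-1)*conj(1) + 2*(1)*conj(1) + 2*(-1)*conj(1) + 4*(1)*conj(-1) + 4*(-1)*conj(-1)
  = (1) + (1) + (-2) + (2) + (-2) + (-4) + (4)
  = 0.
Dividing by |G| = 16 gives 0/16 = 0, matching the row-orthogonality relation <chi_3, chi_2> = [chi_3 = chi_2].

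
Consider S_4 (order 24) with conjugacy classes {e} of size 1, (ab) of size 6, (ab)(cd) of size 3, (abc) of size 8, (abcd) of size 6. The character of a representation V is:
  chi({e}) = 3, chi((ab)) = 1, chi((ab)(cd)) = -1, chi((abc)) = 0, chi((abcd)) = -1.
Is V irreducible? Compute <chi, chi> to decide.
Irreducible: <chi, chi> = 1.

Why: <chi, chi> = (1/|G|) sum_C |C| * |chi(C)|^2 = (1/24)[1*|3|^2 + 6*|1|^2 + 3*|-1|^2 + 8*|0|^2 + 6*|-1|^2]
  = (1/24)[(9) + (6) + (3) + (0) + (6)] = 24/24 = 1.
A character is irreducible iff <chi, chi> = 1, so this representation is irreducible.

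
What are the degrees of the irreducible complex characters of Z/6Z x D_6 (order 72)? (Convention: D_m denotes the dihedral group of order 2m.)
Dimensions: 1, 1, 1, 1, 1, 1, 1, 1, 1, 1, 1, 1, 1, 1, 1, 1, 1, 1, 1, 1, 1, 1, 1, 1, 2, 2, 2, 2, 2, 2, 2, 2, 2, 2, 2, 2

Argument: There are 36 irreducibles (= number of conjugacy classes). Their dimensions d_i satisfy sum d_i^2 = |G| = 72: 1 + 1 + 1 + 1 + 1 + 1 + 1 + 1 + 1 + 1 + 1 + 1 + 1 + 1 + 1 + 1 + 1 + 1 + 1 + 1 + 1 + 1 + 1 + 1 + 4 + 4 + 4 + 4 + 4 + 4 + 4 + 4 + 4 + 4 + 4 + 4 = 72. (For the product with Z/6Z: each of the 6 1-dim characters of Z/6Z tensors with each irrep of D_6, giving 6 copies of each D_6-dimension.)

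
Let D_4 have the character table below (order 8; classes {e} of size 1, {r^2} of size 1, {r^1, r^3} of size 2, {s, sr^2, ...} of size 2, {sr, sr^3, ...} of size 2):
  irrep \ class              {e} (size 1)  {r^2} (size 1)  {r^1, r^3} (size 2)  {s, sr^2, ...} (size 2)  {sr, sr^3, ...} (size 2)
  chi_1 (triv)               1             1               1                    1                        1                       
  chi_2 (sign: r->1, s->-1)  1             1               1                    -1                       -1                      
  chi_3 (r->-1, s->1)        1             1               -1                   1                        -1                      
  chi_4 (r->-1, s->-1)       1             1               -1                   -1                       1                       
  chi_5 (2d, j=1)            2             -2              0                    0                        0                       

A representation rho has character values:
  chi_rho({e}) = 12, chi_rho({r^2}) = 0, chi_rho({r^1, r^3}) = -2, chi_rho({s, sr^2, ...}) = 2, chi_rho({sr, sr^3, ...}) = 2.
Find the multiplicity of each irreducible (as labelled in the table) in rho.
Multiplicities: chi_1: 2, chi_2: 0, chi_3: 2, chi_4: 2, chi_5: 3.

Details: Use <chi_rho, chi> = (1/|G|) sum_C |C| * chi_rho(C) * conj(chi(C)) with |G| = 8 for each irreducible chi in the table:
  <chi_rho, chi_1> = (1/8)[1*(12)*conj(1) + 1*(0)*conj(1) + 2*(-2)*conj(1) + 2*(2)*conj(1) + 2*(2)*conj(1)]
      = (1/8)[(12) + (0) + (-4) + (4) + (4)] = 16/8 = 2
  <chi_rho, chi_2> = (1/8)[1*(12)*conj(1) + 1*(0)*conj(1) + 2*(-2)*conj(1) + 2*(2)*conj(-1) + 2*(2)*conj(-1)]
      = (1/8)[(12) + (0) + (-4) + (-4) + (-4)] = 0/8 = 0
  <chi_rho, chi_3> = (1/8)[1*(12)*conj(1) + 1*(0)*conj(1) + 2*(-2)*conj(-1) + 2*(2)*conj(1) + 2*(2)*conj(-1)]
      = (1/8)[(12) + (0) + (4) + (4) + (-4)] = 16/8 = 2
  <chi_rho, chi_4> = (1/8)[1*(12)*conj(1) + 1*(0)*conj(1) + 2*(-2)*conj(-1) + 2*(2)*conj(-1) + 2*(2)*conj(1)]
      = (1/8)[(12) + (0) + (4) + (-4) + (4)] = 16/8 = 2
  <chi_rho, chi_5> = (1/8)[1*(12)*conj(2) + 1*(0)*conj(-2) + 2*(-2)*conj(0) + 2*(2)*conj(0) + 2*(2)*conj(0)]
      = (1/8)[(24) + (0) + (0) + (0) + (0)] = 24/8 = 3
Dimension check: dim(rho) = sum (mult * dim) = 2*1 + 0*1 + 2*1 + 2*1 + 3*2 = 12 = chi_rho(e) = 12.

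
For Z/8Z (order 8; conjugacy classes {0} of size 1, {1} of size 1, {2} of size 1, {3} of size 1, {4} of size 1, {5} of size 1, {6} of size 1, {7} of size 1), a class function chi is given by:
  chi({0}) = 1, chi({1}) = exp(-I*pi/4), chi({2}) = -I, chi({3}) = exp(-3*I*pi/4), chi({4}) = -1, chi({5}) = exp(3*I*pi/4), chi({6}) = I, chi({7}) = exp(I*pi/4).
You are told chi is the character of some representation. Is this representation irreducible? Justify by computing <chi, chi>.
Irreducible: <chi, chi> = 1.

Explanation: <chi, chi> = (1/|G|) sum_C |C| * |chi(C)|^2 = (1/8)[1*|1|^2 + 1*|exp(-I*pi/4)|^2 + 1*|-I|^2 + 1*|exp(-3*I*pi/4)|^2 + 1*|-1|^2 + 1*|exp(3*I*pi/4)|^2 + 1*|I|^2 + 1*|exp(I*pi/4)|^2]
  = (1/8)[(1) + (1) + (1) + (1) + (1) + (1) + (1) + (1)] = 8/8 = 1.
(Exp terms are combined using exp(i*s)*conj(exp(i*t)) = exp(i*(s-t)), and sums of them are collapsed using the identity that for every m > 1 the m distinct m-th roots of unity sum to 0, e.g. 1 + exp(2*I*pi/3) + exp(-2*I*pi/3) = 0.)
A character is irreducible iff <chi, chi> = 1, so this representation is irreducible.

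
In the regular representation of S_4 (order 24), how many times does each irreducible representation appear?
Each irreducible V_i of dimension d_i appears with multiplicity d_i, i.e. rho_reg = (direct sum over all irreducibles V_i) d_i V_i. The irreducible dimensions for S_4 are 1, 1, 2, 3, 3: 2 irreducibles of dimension 1, each with multiplicity 1; 1 irreducible of dimension 2, with multiplicity 2; 2 irreducibles of dimension 3, each with multiplicity 3. Total dimension 2*1*1 + 1*2*2 + 2*3*3 = 24 = |G|.

General theorem: in the regular representation of a finite group G, each irreducible appears with multiplicity equal to its dimension. Check: dim(rho_reg) = sum d_i^2 = 1 + 1 + 4 + 9 + 9 = 24 = |G|.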